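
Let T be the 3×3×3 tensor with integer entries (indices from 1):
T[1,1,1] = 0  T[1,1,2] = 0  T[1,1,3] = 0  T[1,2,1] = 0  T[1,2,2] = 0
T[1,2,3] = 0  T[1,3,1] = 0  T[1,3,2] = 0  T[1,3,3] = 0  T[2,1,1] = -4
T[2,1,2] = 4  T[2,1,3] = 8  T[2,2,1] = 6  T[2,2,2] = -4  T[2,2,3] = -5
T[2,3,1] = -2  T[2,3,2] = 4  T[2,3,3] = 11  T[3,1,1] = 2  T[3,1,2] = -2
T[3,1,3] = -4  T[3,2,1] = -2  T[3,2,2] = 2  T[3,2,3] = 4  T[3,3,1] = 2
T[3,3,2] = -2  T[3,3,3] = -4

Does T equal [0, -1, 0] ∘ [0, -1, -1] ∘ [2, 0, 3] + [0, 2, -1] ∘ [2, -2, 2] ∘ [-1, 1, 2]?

Yes

Reconstruct entrywise from the claimed factors. For example, T[3,2,1] = -2 and Σₗ aₗ[3]bₗ[2]cₗ[1] = (0)·(-1)·(2) + (-1)·(-2)·(-1) = -2; checking all 27 entries, every one matches. The claim holds.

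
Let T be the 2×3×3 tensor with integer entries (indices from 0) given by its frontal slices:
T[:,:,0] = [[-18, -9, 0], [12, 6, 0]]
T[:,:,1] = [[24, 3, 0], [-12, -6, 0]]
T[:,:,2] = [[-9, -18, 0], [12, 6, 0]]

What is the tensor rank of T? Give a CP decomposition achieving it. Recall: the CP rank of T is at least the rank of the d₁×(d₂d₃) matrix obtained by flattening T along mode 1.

Lower bound: the mode-1 unfolding of T (rows indexed by i, columns by (j,k) = (0,0), (0,1), (0,2), (1,0), (1,1), (1,2), (2,0), (2,1), (2,2)) is [[-18, 24, -9, -9, 3, -18, 0, 0, 0], [12, -12, 12, 6, -6, 6, 0, 0, 0]].
There the 2×2 minor on rows i ∈ {0, 1}, columns (j,k) ∈ {(0,0), (0,1)} is det [[-18, 24], [12, -12]] = -72 ≠ 0, so this unfolding has rank ≥ 2; CP rank is at least every unfolding rank, so rank(T) ≥ 2. (This is only a lower bound: in general the CP rank may exceed every unfolding rank, so we still need to exhibit 2 rank-1 terms summing to T.)
Upper bound — finding two terms. Write S_k = T[:,:,k] for the frontal slices: S₀ = [[-18, -9, 0], [12, 6, 0]], S₁ = [[24, 3, 0], [-12, -6, 0]], S₂ = [[-9, -18, 0], [12, 6, 0]].
If T = a₁ (x) b₁ (x) c₁ + a₂ (x) b₂ (x) c₂ then each S_k = c₁[k]·a₁b₁ᵀ + c₂[k]·a₂b₂ᵀ. S₀ and S₁ are linearly independent, so a₁b₁ᵀ and a₂b₂ᵀ must span the same plane of matrices: they are the rank-1 matrices of the form x·S₀ + y·S₁.
The 2×2 minor of x·S₀ + y·S₁ on rows {0,1}, columns {0,1} is 108·xy − 108·y² = 108·(x − y)(y), vanishing at (x:y) = (1:1) and (1:0).
M₁ = S₀ + S₁ = [[6, -6, 0], [0, 0, 0]] = 6·[1, 0][1, -1, 0]ᵀ and M₂ = S₀ = [[-18, -9, 0], [12, 6, 0]] = (-3)·[3, -2][2, 1, 0]ᵀ, so take a₁ = [1, 0], b₁ = [1, -1, 0], a₂ = [3, -2], b₂ = [2, 1, 0].
Each slice is an integer combination of E₁ = a₁b₁ᵀ and E₂ = a₂b₂ᵀ: S₀ = −3·E₂, S₁ = 6·E₁ + 3·E₂, S₂ = 9·E₁ − 3·E₂; reading off coefficients, c₁ = [0, 6, 9] and c₂ = [-3, 3, -3].
Hence T = [1, 0] (x) [1, -1, 0] (x) [0, 6, 9] + [3, -2] (x) [2, 1, 0] (x) [-3, 3, -3], so rank(T) ≤ 2.
These bounds meet, so rank(T) = 2.
Check entry T[1,0,2] = 12: (0)·(1)·(9) + (-2)·(2)·(-3) = 12.

rank(T) = 2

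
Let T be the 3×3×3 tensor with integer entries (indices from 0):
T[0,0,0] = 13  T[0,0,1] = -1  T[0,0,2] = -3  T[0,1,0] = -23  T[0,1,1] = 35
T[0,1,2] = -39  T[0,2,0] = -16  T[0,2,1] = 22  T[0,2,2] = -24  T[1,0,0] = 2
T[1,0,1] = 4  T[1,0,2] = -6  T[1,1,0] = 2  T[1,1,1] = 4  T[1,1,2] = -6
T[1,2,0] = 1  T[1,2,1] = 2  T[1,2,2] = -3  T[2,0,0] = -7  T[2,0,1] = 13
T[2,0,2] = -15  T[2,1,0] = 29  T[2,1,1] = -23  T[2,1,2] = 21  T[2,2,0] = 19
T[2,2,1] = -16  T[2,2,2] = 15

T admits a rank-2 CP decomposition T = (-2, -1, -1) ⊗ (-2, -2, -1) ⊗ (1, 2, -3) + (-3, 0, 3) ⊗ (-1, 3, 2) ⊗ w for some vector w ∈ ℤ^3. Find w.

Subtract the known terms from T to get the rank-1 residual R = (-3, 0, 3) ⊗ (-1, 3, 2) ⊗ w, so R[i,j,k] = a[i]·b[j]·w[k]. Pick indices with nonzero a[0]·b[0] = (-3)·(-1) = 3. Only the fibre through (0,0,·) is needed: R[0,0,:] = T[0,0,:] − Σₗ aₗ[0]bₗ[0]cₗ = [13, -1, -3] − (-2)·(-2)·(1, 2, -3) = [9, -9, 9]. Then w[k] = R[0,0,k] / 3 for each k, giving w = [9, -9, 9] / 3 = (3, -3, 3).

w = (3, -3, 3)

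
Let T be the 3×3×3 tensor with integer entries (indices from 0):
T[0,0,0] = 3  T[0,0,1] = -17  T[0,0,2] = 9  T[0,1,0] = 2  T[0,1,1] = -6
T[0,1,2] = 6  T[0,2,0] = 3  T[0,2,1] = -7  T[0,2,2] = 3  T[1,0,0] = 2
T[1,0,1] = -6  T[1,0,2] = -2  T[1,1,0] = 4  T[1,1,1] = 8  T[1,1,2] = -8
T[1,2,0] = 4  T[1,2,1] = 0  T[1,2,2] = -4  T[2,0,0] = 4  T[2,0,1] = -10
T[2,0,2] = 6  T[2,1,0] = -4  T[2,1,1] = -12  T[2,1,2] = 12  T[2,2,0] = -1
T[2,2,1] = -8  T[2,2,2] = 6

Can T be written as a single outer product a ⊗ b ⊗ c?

No

The mode-1 unfolding of T (rows indexed by i, columns by (j,k) = (0,0), (0,1), (0,2), (1,0), (1,1), (1,2), (2,0), (2,1), (2,2)) is [[3, -17, 9, 2, -6, 6, 3, -7, 3], [2, -6, -2, 4, 8, -8, 4, 0, -4], [4, -10, 6, -4, -12, 12, -1, -8, 6]].
There the 3×3 minor on rows i ∈ {0, 1, 2}, columns (j,k) ∈ {(0,0), (0,1), (0,2)} is det [[3, -17, 9], [2, -6, -2], [4, -10, 6]] = 208 ≠ 0, so this unfolding has rank ≥ 3; CP rank is at least every unfolding rank, so rank(T) ≥ 3.
In particular rank(T) ≥ 3 > 1, so T is not rank-1.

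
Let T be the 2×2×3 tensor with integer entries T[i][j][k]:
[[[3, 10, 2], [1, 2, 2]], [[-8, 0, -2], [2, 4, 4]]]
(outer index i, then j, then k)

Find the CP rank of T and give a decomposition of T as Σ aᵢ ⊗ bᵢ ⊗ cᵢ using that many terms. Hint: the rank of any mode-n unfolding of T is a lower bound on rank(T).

rank(T) = 3

Lower bound: the mode-3 unfolding of T (rows indexed by k, columns by (i,j) = (0,0), (0,1), (1,0), (1,1)) is [[3, 1, -8, 2], [10, 2, 0, 4], [2, 2, -2, 4]].
There the 3×3 minor on rows k ∈ {0, 1, 2}, columns (i,j) ∈ {(0,0), (0,1), (1,0)} is det [[3, 1, -8], [10, 2, 0], [2, 2, -2]] = -120 ≠ 0, so this unfolding has rank ≥ 3; CP rank is at least every unfolding rank, so rank(T) ≥ 3. (This is only a lower bound: in general the CP rank may exceed every unfolding rank, so we still need to exhibit 3 rank-1 terms summing to T.)
Upper bound: T is a sum of 3 rank-1 terms, T = [1, -2] ⊗ [1, 0] ⊗ [4, 4, 2] + [1, 1] ⊗ [1, 0] ⊗ [-2, 4, -2] + [1, 2] ⊗ [1, 1] ⊗ [1, 2, 2] (written with every a and b primitive with positive leading entry and the scale carried by c; CP decompositions are not unique, and this one is verified by expanding entrywise), so rank(T) ≤ 3.
These bounds meet, so rank(T) = 3.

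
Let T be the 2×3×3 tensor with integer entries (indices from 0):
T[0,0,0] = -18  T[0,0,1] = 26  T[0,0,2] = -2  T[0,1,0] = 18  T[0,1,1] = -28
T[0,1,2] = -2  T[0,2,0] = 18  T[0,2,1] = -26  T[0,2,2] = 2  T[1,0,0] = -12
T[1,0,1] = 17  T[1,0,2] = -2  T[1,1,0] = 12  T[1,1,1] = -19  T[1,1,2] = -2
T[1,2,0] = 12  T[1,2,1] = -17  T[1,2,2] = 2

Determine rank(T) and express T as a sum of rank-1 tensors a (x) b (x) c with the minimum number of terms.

Lower bound: in the mode-1 unfolding of T (rows indexed by i, columns by (j,k)) the 2×2 minor on rows i ∈ {0, 1}, columns (j,k) ∈ {(0,0), (0,1)} is det [[-18, 26], [-12, 17]] = 6 ≠ 0, so that unfolding has rank ≥ 2 and hence rank(T) ≥ 2 (CP rank is at least every unfolding rank, though it can be larger).
Upper bound: with S_k = T[:,:,k], the two rank-1 terms a₁b₁ᵀ, a₂b₂ᵀ are the rank-1 members of the pencil x·S₀ + y·S₁.
The 2×2 minor of x·S₀ + y·S₁ on rows {0,1}, columns {0,1} is 12·xy − 18·y² = 6·(2·x − 3·y)(y), vanishing at (x:y) = (3:2) and (1:0).
M₁ = 3·S₀ + 2·S₁ = [[-2, -2, 2], [-2, -2, 2]] = (-2)·(1, 1)(1, 1, -1)ᵀ and M₂ = S₀ = [[-18, 18, 18], [-12, 12, 12]] = (-6)·(3, 2)(1, -1, -1)ᵀ, so take a₁ = (1, 1), b₁ = (1, 1, -1), a₂ = (3, 2), b₂ = (1, -1, -1).
Each slice is an integer combination of E₁ = a₁b₁ᵀ and E₂ = a₂b₂ᵀ: S₀ = −6·E₂, S₁ = −E₁ + 9·E₂, S₂ = −2·E₁; reading off coefficients, c₁ = (0, -1, -2) and c₂ = (-6, 9, 0).
Hence T = (1, 1) (x) (1, 1, -1) (x) (0, -1, -2) + (3, 2) (x) (1, -1, -1) (x) (-6, 9, 0), so rank(T) ≤ 2.
These bounds meet, so rank(T) = 2.

rank(T) = 2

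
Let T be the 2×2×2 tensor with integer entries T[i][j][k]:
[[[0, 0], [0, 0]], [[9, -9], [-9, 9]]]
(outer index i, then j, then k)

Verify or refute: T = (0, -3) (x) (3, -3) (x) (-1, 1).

Reconstruct entrywise from the claimed factors. For example, T[0,0,0] = 0 and Σₗ aₗ[0]bₗ[0]cₗ[0] = (0)·(3)·(-1) = 0; checking all 8 entries, every one matches. The claim holds.

Yes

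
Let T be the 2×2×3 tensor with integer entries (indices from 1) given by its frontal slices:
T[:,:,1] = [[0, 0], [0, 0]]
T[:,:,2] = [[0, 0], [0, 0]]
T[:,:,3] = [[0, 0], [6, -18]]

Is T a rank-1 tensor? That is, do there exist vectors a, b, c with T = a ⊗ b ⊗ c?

Yes

The mode-1 fibre T[:,1,3] = [0, 6] gives a = [0, 1] (primitive direction); the mode-2 fibre T[2,:,3] = [6, -18] gives b = [1, -3]; then c[k] = T[2,1,k] / (a[2]·b[1]) = [0, 0, 6] / 1 = [0, 0, 6].
Expanding [0, 1] ⊗ [1, -3] ⊗ [0, 0, 6] reproduces all 12 entries of T, so T = [0, 1] ⊗ [1, -3] ⊗ [0, 0, 6] and rank(T) ≤ 1.
Equivalently every frontal slice T[:,:,k] is c[k] times the rank-1 matrix [0, 1] ⊗ [1, -3]. So T has rank 1 (it is nonzero).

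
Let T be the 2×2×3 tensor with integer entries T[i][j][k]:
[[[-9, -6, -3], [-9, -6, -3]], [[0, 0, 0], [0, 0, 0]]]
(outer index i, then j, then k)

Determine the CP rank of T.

1

Lower bound: T ≠ 0 (e.g. T[0,0,0] = -9), so rank(T) ≥ 1.
Upper bound: the mode-1 fibre T[:,0,0] = [-9, 0] gives a = (1, 0) (primitive direction); the mode-2 fibre T[0,:,0] = [-9, -9] gives b = (1, 1); then c[k] = T[0,0,k] / (a[0]·b[0]) = [-9, -6, -3] / 1 = (-9, -6, -3).
Expanding (1, 0) ⊗ (1, 1) ⊗ (-9, -6, -3) reproduces all 12 entries of T, so T = (1, 0) ⊗ (1, 1) ⊗ (-9, -6, -3) and rank(T) ≤ 1.
These bounds meet, so rank(T) = 1.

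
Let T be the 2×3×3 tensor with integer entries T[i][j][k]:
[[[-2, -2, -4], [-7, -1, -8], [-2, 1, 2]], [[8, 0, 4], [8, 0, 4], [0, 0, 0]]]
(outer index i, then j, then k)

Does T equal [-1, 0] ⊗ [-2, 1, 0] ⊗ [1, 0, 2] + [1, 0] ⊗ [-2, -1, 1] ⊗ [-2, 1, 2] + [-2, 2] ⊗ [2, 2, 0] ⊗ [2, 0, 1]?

Reconstruct entrywise from the claimed factors. For example, T[1,1,0] = 8 and Σₗ aₗ[1]bₗ[1]cₗ[0] = (0)·(1)·(1) + (0)·(-1)·(-2) + (2)·(2)·(2) = 8; checking all 18 entries, every one matches. The claim holds.

Yes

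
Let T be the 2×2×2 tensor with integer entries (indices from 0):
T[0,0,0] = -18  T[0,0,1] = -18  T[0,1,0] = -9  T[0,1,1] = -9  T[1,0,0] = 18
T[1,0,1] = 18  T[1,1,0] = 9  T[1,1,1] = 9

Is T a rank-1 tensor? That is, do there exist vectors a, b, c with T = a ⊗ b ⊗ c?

Yes

If T = a ⊗ b ⊗ c then every fibre of T is a multiple of the corresponding factor, so read the factors off the fibres through the nonzero entry T[0,0,0] = -18.
The mode-1 fibre T[:,0,0] = [-18, 18] gives a = [1, -1] (primitive direction); the mode-2 fibre T[0,:,0] = [-18, -9] gives b = [2, 1]; then c[k] = T[0,0,k] / (a[0]·b[0]) = [-18, -18] / 2 = [-9, -9].
Expanding [1, -1] ⊗ [2, 1] ⊗ [-9, -9] reproduces all 8 entries of T, so T = [1, -1] ⊗ [2, 1] ⊗ [-9, -9] and rank(T) ≤ 1.
Equivalently every frontal slice T[:,:,k] is c[k] times the rank-1 matrix [1, -1] ⊗ [2, 1]. So T has rank 1 (it is nonzero).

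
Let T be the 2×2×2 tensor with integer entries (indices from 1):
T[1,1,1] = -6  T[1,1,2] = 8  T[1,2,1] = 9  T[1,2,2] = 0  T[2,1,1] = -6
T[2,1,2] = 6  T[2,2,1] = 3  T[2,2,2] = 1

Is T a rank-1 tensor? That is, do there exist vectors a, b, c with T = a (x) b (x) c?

No

The mode-1 unfolding of T (rows indexed by i, columns by (j,k) = (1,1), (1,2), (2,1), (2,2)) is [[-6, 8, 9, 0], [-6, 6, 3, 1]].
There the 2×2 minor on rows i ∈ {1, 2}, columns (j,k) ∈ {(1,1), (1,2)} is det [[-6, 8], [-6, 6]] = 12 ≠ 0, so this unfolding has rank ≥ 2; CP rank is at least every unfolding rank, so rank(T) ≥ 2.
In particular rank(T) ≥ 2 > 1, so T is not rank-1.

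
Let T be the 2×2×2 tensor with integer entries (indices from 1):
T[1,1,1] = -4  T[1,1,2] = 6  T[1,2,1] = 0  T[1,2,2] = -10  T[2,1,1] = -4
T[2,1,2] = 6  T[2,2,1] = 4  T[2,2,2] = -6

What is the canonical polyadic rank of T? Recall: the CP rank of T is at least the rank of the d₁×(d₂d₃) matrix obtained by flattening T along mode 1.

Lower bound: the mode-1 unfolding of T (rows indexed by i, columns by (j,k) = (1,1), (1,2), (2,1), (2,2)) is [[-4, 6, 0, -10], [-4, 6, 4, -6]].
There the 2×2 minor on rows i ∈ {1, 2}, columns (j,k) ∈ {(1,1), (2,1)} is det [[-4, 0], [-4, 4]] = -16 ≠ 0, so this unfolding has rank ≥ 2; CP rank is at least every unfolding rank, so rank(T) ≥ 2. (Flattening ranks never certify an upper bound on CP rank; for that we must actually write T with 2 rank-1 terms.)
Upper bound — finding two terms. Write S_k = T[:,:,k] for the frontal slices: S₁ = [[-4, 0], [-4, 4]], S₂ = [[6, -10], [6, -6]].
If T = a₁ ⊗ b₁ ⊗ c₁ + a₂ ⊗ b₂ ⊗ c₂ then each S_k = c₁[k]·a₁b₁ᵀ + c₂[k]·a₂b₂ᵀ. S₁ and S₂ are linearly independent, so a₁b₁ᵀ and a₂b₂ᵀ must span the same plane of matrices: they are the rank-1 matrices of the form x·S₁ + y·S₂.
det(x·S₁ + y·S₂) is −16·x² + 8·xy + 24·y² = (-8)·(2·x − 3·y)(x + y), vanishing at (x:y) = (3:2) and (1:-1).
M₁ = 3·S₁ + 2·S₂ = [[0, -20], [0, 0]] = (-20)·[1, 0][0, 1]ᵀ and M₂ = S₁ − S₂ = [[-10, 10], [-10, 10]] = (-10)·[1, 1][1, -1]ᵀ, so take a₁ = [1, 0], b₁ = [0, 1], a₂ = [1, 1], b₂ = [1, -1].
Each slice is an integer combination of E₁ = a₁b₁ᵀ and E₂ = a₂b₂ᵀ: S₁ = −4·E₁ − 4·E₂, S₂ = −4·E₁ + 6·E₂; reading off coefficients, c₁ = [-4, -4] and c₂ = [-4, 6].
Hence T = [1, 0] ⊗ [0, 1] ⊗ [-4, -4] + [1, 1] ⊗ [1, -1] ⊗ [-4, 6], so rank(T) ≤ 2.
These bounds meet, so rank(T) = 2.
Check entry T[1,2,1] = 0: (1)·(1)·(-4) + (1)·(-1)·(-4) = 0.

2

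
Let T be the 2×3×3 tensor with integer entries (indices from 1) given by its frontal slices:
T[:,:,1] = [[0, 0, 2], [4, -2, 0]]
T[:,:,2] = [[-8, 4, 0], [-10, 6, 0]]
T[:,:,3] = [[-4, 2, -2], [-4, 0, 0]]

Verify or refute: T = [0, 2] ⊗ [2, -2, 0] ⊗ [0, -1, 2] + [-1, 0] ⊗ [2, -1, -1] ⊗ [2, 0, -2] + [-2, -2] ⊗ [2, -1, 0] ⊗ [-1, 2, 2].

No

Reconstruct entry (2,1,2) from the claimed factors: Σₗ aₗ[2]bₗ[1]cₗ[2] = (2)·(2)·(-1) + (0)·(2)·(0) + (-2)·(2)·(2) = -12, but T[2,1,2] = -10. The claim is false.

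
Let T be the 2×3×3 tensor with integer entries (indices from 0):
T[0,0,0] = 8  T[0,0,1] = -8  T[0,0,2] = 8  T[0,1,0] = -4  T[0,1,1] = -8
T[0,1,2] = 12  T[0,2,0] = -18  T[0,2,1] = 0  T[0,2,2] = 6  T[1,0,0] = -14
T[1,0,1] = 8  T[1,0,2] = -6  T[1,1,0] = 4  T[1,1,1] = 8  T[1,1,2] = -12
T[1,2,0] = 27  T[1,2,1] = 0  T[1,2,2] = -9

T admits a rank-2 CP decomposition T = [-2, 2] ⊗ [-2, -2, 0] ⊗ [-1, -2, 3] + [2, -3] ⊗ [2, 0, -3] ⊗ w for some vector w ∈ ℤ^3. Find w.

Subtract the known terms from T to get the rank-1 residual R = [2, -3] ⊗ [2, 0, -3] ⊗ w, so R[i,j,k] = a[i]·b[j]·w[k]. Pick indices with nonzero a[0]·b[0] = (2)·(2) = 4. Only the fibre through (0,0,·) is needed: R[0,0,:] = T[0,0,:] − Σₗ aₗ[0]bₗ[0]cₗ = [8, -8, 8] − (-2)·(-2)·[-1, -2, 3] = [12, 0, -4]. Then w[k] = R[0,0,k] / 4 for each k, giving w = [12, 0, -4] / 4 = [3, 0, -1].

w = [3, 0, -1]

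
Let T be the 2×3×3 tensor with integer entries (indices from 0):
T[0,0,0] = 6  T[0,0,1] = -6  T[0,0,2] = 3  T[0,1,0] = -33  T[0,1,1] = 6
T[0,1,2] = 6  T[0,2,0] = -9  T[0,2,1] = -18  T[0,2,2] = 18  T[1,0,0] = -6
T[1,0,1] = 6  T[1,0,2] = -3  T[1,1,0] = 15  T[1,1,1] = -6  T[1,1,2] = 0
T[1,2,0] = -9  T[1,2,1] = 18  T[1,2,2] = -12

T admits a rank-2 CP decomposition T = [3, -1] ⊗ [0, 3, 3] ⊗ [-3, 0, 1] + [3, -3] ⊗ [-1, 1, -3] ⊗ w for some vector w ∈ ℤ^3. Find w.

Subtract the known terms from T to get the rank-1 residual R = [3, -3] ⊗ [-1, 1, -3] ⊗ w, so R[i,j,k] = a[i]·b[j]·w[k]. Pick indices with nonzero a[0]·b[0] = (3)·(-1) = -3. Only the fibre through (0,0,·) is needed: R[0,0,:] = T[0,0,:] − Σₗ aₗ[0]bₗ[0]cₗ = [6, -6, 3] − (3)·(0)·[-3, 0, 1] = [6, -6, 3]. Then w[k] = R[0,0,k] / -3 for each k, giving w = [6, -6, 3] / -3 = [-2, 2, -1].

w = [-2, 2, -1]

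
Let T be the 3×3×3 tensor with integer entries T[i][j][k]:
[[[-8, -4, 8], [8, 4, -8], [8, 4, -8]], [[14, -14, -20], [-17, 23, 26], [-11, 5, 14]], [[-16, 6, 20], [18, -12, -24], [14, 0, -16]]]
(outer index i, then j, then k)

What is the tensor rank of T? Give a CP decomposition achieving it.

Lower bound: the mode-3 unfolding of T (rows indexed by k, columns by (i,j) = (0,0), (0,1), (0,2), (1,0), (1,1), (1,2), (2,0), (2,1), (2,2)) is [[-8, 8, 8, 14, -17, -11, -16, 18, 14], [-4, 4, 4, -14, 23, 5, 6, -12, 0], [8, -8, -8, -20, 26, 14, 20, -24, -16]].
There the 2×2 minor on rows k ∈ {0, 1}, columns (i,j) ∈ {(0,0), (1,0)} is det [[-8, 14], [-4, -14]] = 168 ≠ 0, so this unfolding has rank ≥ 2; CP rank is at least every unfolding rank, so rank(T) ≥ 2. (Unfolding ranks only ever bound the CP rank from below — rank(T) can be strictly larger than all of them — so the matching upper bound has to come from an explicit 2-term decomposition.)
Upper bound — finding two terms. Write S_k = T[:,:,k] for the frontal slices: S₀ = [[-8, 8, 8], [14, -17, -11], [-16, 18, 14]], S₁ = [[-4, 4, 4], [-14, 23, 5], [6, -12, 0]], S₂ = [[8, -8, -8], [-20, 26, 14], [20, -24, -16]].
If T = a₁ ⊗ b₁ ⊗ c₁ + a₂ ⊗ b₂ ⊗ c₂ then each S_k = c₁[k]·a₁b₁ᵀ + c₂[k]·a₂b₂ᵀ. S₀ and S₁ are linearly independent, so a₁b₁ᵀ and a₂b₂ᵀ must span the same plane of matrices: they are the rank-1 matrices of the form x·S₀ + y·S₁.
The 2×2 minor of x·S₀ + y·S₁ on rows {0,1}, columns {0,1} is 24·x² − 60·xy − 36·y² = 12·(x − 3·y)(2·x + y), vanishing at (x:y) = (3:1) and (1:-2).
M₁ = 3·S₀ + S₁ = [[-28, 28, 28], [28, -28, -28], [-42, 42, 42]] = (-14)·[2, -2, 3][1, -1, -1]ᵀ and M₂ = S₀ − 2·S₁ = [[0, 0, 0], [42, -63, -21], [-28, 42, 14]] = 7·[0, 3, -2][2, -3, -1]ᵀ, so take a₁ = [2, -2, 3], b₁ = [1, -1, -1], a₂ = [0, 3, -2], b₂ = [2, -3, -1].
Each slice is an integer combination of E₁ = a₁b₁ᵀ and E₂ = a₂b₂ᵀ: S₀ = −4·E₁ + E₂, S₁ = −2·E₁ − 3·E₂, S₂ = 4·E₁ − 2·E₂; reading off coefficients, c₁ = [-4, -2, 4] and c₂ = [1, -3, -2].
Hence T = [2, -2, 3] ⊗ [1, -1, -1] ⊗ [-4, -2, 4] + [0, 3, -2] ⊗ [2, -3, -1] ⊗ [1, -3, -2], so rank(T) ≤ 2.
These bounds meet, so rank(T) = 2.
Check entry T[0,2,2] = -8: (2)·(-1)·(4) + (0)·(-1)·(-2) = -8.

rank(T) = 2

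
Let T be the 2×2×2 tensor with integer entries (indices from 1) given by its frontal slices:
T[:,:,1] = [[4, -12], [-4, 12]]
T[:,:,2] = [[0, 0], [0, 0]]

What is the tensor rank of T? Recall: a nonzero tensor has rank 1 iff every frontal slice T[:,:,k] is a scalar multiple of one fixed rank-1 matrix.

1

Lower bound: T ≠ 0 (e.g. T[1,1,1] = 4), so rank(T) ≥ 1.
Upper bound: if T = a ⊗ b ⊗ c then every fibre of T is a multiple of the corresponding factor, so read the factors off the fibres through the nonzero entry T[1,1,1] = 4.
The mode-1 fibre T[:,1,1] = [4, -4] gives a = (1, -1) (primitive direction); the mode-2 fibre T[1,:,1] = [4, -12] gives b = (1, -3); then c[k] = T[1,1,k] / (a[1]·b[1]) = [4, 0] / 1 = (4, 0).
Expanding (1, -1) ⊗ (1, -3) ⊗ (4, 0) reproduces all 8 entries of T, so T = (1, -1) ⊗ (1, -3) ⊗ (4, 0) and rank(T) ≤ 1.
These bounds meet, so rank(T) = 1.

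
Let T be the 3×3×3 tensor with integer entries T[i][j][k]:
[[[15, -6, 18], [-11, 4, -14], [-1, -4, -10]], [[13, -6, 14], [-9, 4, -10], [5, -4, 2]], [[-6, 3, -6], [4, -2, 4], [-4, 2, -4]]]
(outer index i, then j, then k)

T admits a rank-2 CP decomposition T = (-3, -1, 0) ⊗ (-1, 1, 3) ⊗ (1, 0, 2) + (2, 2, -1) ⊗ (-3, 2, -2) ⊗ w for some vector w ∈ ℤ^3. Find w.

Subtract the known terms from T to get the rank-1 residual R = (2, 2, -1) ⊗ (-3, 2, -2) ⊗ w, so R[i,j,k] = a[i]·b[j]·w[k]. Pick indices with nonzero a[0]·b[0] = (2)·(-3) = -6. Only the fibre through (0,0,·) is needed: R[0,0,:] = T[0,0,:] − Σₗ aₗ[0]bₗ[0]cₗ = [15, -6, 18] − (-3)·(-1)·(1, 0, 2) = [12, -6, 12]. Then w[k] = R[0,0,k] / -6 for each k, giving w = [12, -6, 12] / -6 = (-2, 1, -2).

w = (-2, 1, -2)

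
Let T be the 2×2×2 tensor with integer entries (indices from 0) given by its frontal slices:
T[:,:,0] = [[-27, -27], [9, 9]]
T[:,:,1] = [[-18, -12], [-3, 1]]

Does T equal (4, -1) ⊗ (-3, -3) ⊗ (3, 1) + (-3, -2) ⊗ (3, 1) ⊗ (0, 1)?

Reconstruct entry (0,0,0) from the claimed factors: Σₗ aₗ[0]bₗ[0]cₗ[0] = (4)·(-3)·(3) + (-3)·(3)·(0) = -36, but T[0,0,0] = -27. The claim is false.

No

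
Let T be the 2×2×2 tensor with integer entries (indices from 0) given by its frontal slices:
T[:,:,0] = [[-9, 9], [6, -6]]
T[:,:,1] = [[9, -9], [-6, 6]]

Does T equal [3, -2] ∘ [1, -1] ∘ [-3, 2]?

No

Reconstruct entry (0,0,1) from the claimed factors: Σₗ aₗ[0]bₗ[0]cₗ[1] = (3)·(1)·(2) = 6, but T[0,0,1] = 9. The claim is false.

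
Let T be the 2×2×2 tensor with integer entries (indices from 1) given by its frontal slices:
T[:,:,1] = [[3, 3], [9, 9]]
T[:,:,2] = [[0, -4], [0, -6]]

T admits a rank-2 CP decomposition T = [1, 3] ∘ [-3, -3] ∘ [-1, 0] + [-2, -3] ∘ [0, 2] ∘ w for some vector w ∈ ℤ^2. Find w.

Subtract the known terms from T to get the rank-1 residual R = [-2, -3] ∘ [0, 2] ∘ w, so R[i,j,k] = a[i]·b[j]·w[k]. Pick indices with nonzero a[1]·b[2] = (-2)·(2) = -4. Only the fibre through (1,2,·) is needed: R[1,2,:] = T[1,2,:] − Σₗ aₗ[1]bₗ[2]cₗ = [3, -4] − (1)·(-3)·[-1, 0] = [0, -4]. Then w[k] = R[1,2,k] / -4 for each k, giving w = [0, -4] / -4 = [0, 1].

w = [0, 1]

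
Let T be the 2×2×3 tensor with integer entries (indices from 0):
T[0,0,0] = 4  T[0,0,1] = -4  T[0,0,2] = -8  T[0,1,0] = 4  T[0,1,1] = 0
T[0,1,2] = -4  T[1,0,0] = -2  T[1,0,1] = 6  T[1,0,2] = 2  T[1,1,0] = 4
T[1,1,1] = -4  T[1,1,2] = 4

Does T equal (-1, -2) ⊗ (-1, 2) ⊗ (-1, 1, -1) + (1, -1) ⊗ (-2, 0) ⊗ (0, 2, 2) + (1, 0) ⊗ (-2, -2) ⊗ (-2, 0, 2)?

Reconstruct entry (0,0,0) from the claimed factors: Σₗ aₗ[0]bₗ[0]cₗ[0] = (-1)·(-1)·(-1) + (1)·(-2)·(0) + (1)·(-2)·(-2) = 3, but T[0,0,0] = 4. The claim is false.

No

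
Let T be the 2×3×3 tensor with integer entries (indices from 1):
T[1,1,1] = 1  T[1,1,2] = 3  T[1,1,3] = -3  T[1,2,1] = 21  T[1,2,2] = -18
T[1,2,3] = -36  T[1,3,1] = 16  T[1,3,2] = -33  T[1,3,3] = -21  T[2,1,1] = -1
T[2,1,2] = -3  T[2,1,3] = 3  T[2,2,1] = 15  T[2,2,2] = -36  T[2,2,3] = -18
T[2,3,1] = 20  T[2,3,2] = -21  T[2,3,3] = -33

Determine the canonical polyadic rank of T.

Lower bound: the mode-3 unfolding of T (rows indexed by k, columns by (i,j) = (1,1), (1,2), (1,3), (2,1), (2,2), (2,3)) is [[1, 21, 16, -1, 15, 20], [3, -18, -33, -3, -36, -21], [-3, -36, -21, 3, -18, -33]].
There the 2×2 minor on rows k ∈ {1, 2}, columns (i,j) ∈ {(1,1), (1,2)} is det [[1, 21], [3, -18]] = -81 ≠ 0, so this unfolding has rank ≥ 2; CP rank is at least every unfolding rank, so rank(T) ≥ 2. (Flattening ranks never certify an upper bound on CP rank; for that we must actually write T with 2 rank-1 terms.)
Upper bound — finding two terms. Write S_k = T[:,:,k] for the frontal slices: S₁ = [[1, 21, 16], [-1, 15, 20]], S₂ = [[3, -18, -33], [-3, -36, -21]], S₃ = [[-3, -36, -21], [3, -18, -33]].
If T = a₁ ⊗ b₁ ⊗ c₁ + a₂ ⊗ b₂ ⊗ c₂ then each S_k = c₁[k]·a₁b₁ᵀ + c₂[k]·a₂b₂ᵀ. S₁ and S₂ are linearly independent, so a₁b₁ᵀ and a₂b₂ᵀ must span the same plane of matrices: they are the rank-1 matrices of the form x·S₁ + y·S₂.
The 2×2 minor of x·S₁ + y·S₂ on rows {1,2}, columns {1,2} is 36·x² + 54·xy − 162·y² = 18·(2·x − 3·y)(x + 3·y), vanishing at (x:y) = (3:2) and (3:-1).
M₁ = 3·S₁ + 2·S₂ = [[9, 27, -18], [-9, -27, 18]] = 9·[1, -1][1, 3, -2]ᵀ and M₂ = 3·S₁ − S₂ = [[0, 81, 81], [0, 81, 81]] = 81·[1, 1][0, 1, 1]ᵀ, so take a₁ = [1, -1], b₁ = [1, 3, -2], a₂ = [1, 1], b₂ = [0, 1, 1].
Each slice is an integer combination of E₁ = a₁b₁ᵀ and E₂ = a₂b₂ᵀ: S₁ = E₁ + 18·E₂, S₂ = 3·E₁ − 27·E₂, S₃ = −3·E₁ − 27·E₂; reading off coefficients, c₁ = [1, 3, -3] and c₂ = [18, -27, -27].
Hence T = [1, -1] ⊗ [1, 3, -2] ⊗ [1, 3, -3] + [1, 1] ⊗ [0, 1, 1] ⊗ [18, -27, -27], so rank(T) ≤ 2.
These bounds meet, so rank(T) = 2.

2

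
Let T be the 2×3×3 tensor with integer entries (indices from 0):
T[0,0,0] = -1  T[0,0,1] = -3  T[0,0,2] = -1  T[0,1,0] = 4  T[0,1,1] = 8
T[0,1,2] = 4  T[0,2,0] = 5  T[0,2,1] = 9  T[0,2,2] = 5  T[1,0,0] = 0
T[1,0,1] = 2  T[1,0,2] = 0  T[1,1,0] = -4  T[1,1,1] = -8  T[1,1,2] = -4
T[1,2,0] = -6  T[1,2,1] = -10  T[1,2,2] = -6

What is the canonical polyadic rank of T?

2

Lower bound: the mode-3 unfolding of T (rows indexed by k, columns by (i,j) = (0,0), (0,1), (0,2), (1,0), (1,1), (1,2)) is [[-1, 4, 5, 0, -4, -6], [-3, 8, 9, 2, -8, -10], [-1, 4, 5, 0, -4, -6]].
There the 2×2 minor on rows k ∈ {0, 1}, columns (i,j) ∈ {(0,0), (0,1)} is det [[-1, 4], [-3, 8]] = 4 ≠ 0, so this unfolding has rank ≥ 2; CP rank is at least every unfolding rank, so rank(T) ≥ 2. (This is only a lower bound: in general the CP rank may exceed every unfolding rank, so we still need to exhibit 2 rank-1 terms summing to T.)
Upper bound — finding two terms. Write S_k = T[:,:,k] for the frontal slices: S₀ = [[-1, 4, 5], [0, -4, -6]], S₁ = [[-3, 8, 9], [2, -8, -10]], S₂ = [[-1, 4, 5], [0, -4, -6]].
If T = a₁ (x) b₁ (x) c₁ + a₂ (x) b₂ (x) c₂ then each S_k = c₁[k]·a₁b₁ᵀ + c₂[k]·a₂b₂ᵀ. S₀ and S₁ are linearly independent, so a₁b₁ᵀ and a₂b₂ᵀ must span the same plane of matrices: they are the rank-1 matrices of the form x·S₀ + y·S₁.
The 2×2 minor of x·S₀ + y·S₁ on rows {0,1}, columns {0,1} is 4·x² + 12·xy + 8·y² = 4·(x + 2·y)(x + y), vanishing at (x:y) = (2:-1) and (1:-1).
M₁ = 2·S₀ − S₁ = [[1, 0, 1], [-2, 0, -2]] = [1, -2][1, 0, 1]ᵀ and M₂ = S₀ − S₁ = [[2, -4, -4], [-2, 4, 4]] = 2·[1, -1][1, -2, -2]ᵀ, so take a₁ = [1, -2], b₁ = [1, 0, 1], a₂ = [1, -1], b₂ = [1, -2, -2].
Each slice is an integer combination of E₁ = a₁b₁ᵀ and E₂ = a₂b₂ᵀ: S₀ = E₁ − 2·E₂, S₁ = E₁ − 4·E₂, S₂ = E₁ − 2·E₂; reading off coefficients, c₁ = [1, 1, 1] and c₂ = [-2, -4, -2].
Hence T = [1, -2] (x) [1, 0, 1] (x) [1, 1, 1] + [1, -1] (x) [1, -2, -2] (x) [-2, -4, -2], so rank(T) ≤ 2.
These bounds meet, so rank(T) = 2.
Check entry T[1,0,1] = 2: (-2)·(1)·(1) + (-1)·(1)·(-4) = 2.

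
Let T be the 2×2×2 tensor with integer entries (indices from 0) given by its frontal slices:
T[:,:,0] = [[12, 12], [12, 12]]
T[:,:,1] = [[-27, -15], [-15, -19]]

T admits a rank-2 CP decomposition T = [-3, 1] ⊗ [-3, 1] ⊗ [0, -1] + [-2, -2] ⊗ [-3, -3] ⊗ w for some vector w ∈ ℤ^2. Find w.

w = [2, -3]

Subtract the known terms from T to get the rank-1 residual R = [-2, -2] ⊗ [-3, -3] ⊗ w, so R[i,j,k] = a[i]·b[j]·w[k]. Pick indices with nonzero a[0]·b[0] = (-2)·(-3) = 6. Only the fibre through (0,0,·) is needed: R[0,0,:] = T[0,0,:] − Σₗ aₗ[0]bₗ[0]cₗ = [12, -27] − (-3)·(-3)·[0, -1] = [12, -18]. Then w[k] = R[0,0,k] / 6 for each k, giving w = [12, -18] / 6 = [2, -3].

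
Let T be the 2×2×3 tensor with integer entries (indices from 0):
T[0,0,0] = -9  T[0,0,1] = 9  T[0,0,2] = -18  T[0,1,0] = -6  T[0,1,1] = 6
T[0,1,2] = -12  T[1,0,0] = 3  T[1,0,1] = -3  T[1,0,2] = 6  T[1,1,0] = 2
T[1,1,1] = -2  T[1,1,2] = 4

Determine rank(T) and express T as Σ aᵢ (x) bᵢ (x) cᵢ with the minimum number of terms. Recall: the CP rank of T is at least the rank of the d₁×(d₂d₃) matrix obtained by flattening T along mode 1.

Lower bound: T ≠ 0 (e.g. T[0,0,0] = -9), so rank(T) ≥ 1.
Upper bound: if T = a (x) b (x) c then every fibre of T is a multiple of the corresponding factor, so read the factors off the fibres through the nonzero entry T[0,0,0] = -9.
The mode-1 fibre T[:,0,0] = [-9, 3] gives a = [3, -1] (primitive direction); the mode-2 fibre T[0,:,0] = [-9, -6] gives b = [3, 2]; then c[k] = T[0,0,k] / (a[0]·b[0]) = [-9, 9, -18] / 9 = [-1, 1, -2].
Expanding [3, -1] (x) [3, 2] (x) [-1, 1, -2] reproduces all 12 entries of T, so T = [3, -1] (x) [3, 2] (x) [-1, 1, -2] and rank(T) ≤ 1.
These bounds meet, so rank(T) = 1.

rank(T) = 1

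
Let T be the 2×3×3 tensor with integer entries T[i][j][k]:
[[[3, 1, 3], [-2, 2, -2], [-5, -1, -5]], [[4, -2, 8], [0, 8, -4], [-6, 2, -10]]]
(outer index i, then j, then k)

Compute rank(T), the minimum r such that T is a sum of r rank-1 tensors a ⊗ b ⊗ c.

Lower bound: the mode-2 unfolding of T (rows indexed by j, columns by (i,k) = (0,0), (0,1), (0,2), (1,0), (1,1), (1,2)) is [[3, 1, 3, 4, -2, 8], [-2, 2, -2, 0, 8, -4], [-5, -1, -5, -6, 2, -10]].
There the 3×3 minor on rows j ∈ {0, 1, 2}, columns (i,k) ∈ {(0,0), (0,1), (1,1)} is det [[3, 1, -2], [-2, 2, 8], [-5, -1, 2]] = -24 ≠ 0, so this unfolding has rank ≥ 3; CP rank is at least every unfolding rank, so rank(T) ≥ 3. (This is only a lower bound: in general the CP rank may exceed every unfolding rank, so we still need to exhibit 3 rank-1 terms summing to T.)
Upper bound: T is a sum of 3 rank-1 terms, T = [0, 1] ⊗ [1, -1, -1] ⊗ [0, -4, 4] + [1, 1] ⊗ [1, -2, -2] ⊗ [2, 0, 2] + [1, 2] ⊗ [1, 2, -1] ⊗ [1, 1, 1] (written with every a and b primitive with positive leading entry and the scale carried by c; CP decompositions are not unique, and this one is verified by expanding entrywise), so rank(T) ≤ 3.
These bounds meet, so rank(T) = 3.

3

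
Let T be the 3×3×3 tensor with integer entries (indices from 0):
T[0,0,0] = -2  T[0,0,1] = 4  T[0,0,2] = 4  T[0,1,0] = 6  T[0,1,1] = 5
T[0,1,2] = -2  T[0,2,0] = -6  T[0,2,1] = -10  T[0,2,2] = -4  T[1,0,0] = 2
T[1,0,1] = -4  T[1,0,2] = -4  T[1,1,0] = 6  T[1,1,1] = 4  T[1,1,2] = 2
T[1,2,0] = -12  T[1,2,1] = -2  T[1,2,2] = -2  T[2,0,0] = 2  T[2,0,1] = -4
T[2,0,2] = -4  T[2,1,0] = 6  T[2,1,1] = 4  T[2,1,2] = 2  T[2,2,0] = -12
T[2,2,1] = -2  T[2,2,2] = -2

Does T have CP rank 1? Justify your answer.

The mode-3 unfolding of T (rows indexed by k, columns by (i,j) = (0,0), (0,1), (0,2), (1,0), (1,1), (1,2), (2,0), (2,1), (2,2)) is [[-2, 6, -6, 2, 6, -12, 2, 6, -12], [4, 5, -10, -4, 4, -2, -4, 4, -2], [4, -2, -4, -4, 2, -2, -4, 2, -2]].
There the 3×3 minor on rows k ∈ {0, 1, 2}, columns (i,j) ∈ {(0,0), (0,1), (0,2)} is det [[-2, 6, -6], [4, 5, -10], [4, -2, -4]] = 104 ≠ 0, so this unfolding has rank ≥ 3; CP rank is at least every unfolding rank, so rank(T) ≥ 3.
In particular rank(T) ≥ 3 > 1, so T is not rank-1.

No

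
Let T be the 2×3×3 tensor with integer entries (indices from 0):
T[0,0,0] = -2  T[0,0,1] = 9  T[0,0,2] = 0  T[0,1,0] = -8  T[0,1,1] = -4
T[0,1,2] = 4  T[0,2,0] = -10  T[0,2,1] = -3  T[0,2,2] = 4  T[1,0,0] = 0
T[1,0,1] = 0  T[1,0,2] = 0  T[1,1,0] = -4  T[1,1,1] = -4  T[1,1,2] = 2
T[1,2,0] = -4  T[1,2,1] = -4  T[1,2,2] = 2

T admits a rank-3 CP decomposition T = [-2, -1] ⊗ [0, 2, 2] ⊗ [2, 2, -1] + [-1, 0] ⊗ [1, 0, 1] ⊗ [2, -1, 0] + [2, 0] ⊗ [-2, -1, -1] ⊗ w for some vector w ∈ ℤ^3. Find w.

w = [0, -2, 0]

Subtract the known terms from T to get the rank-1 residual R = [2, 0] ⊗ [-2, -1, -1] ⊗ w, so R[i,j,k] = a[i]·b[j]·w[k]. Pick indices with nonzero a[0]·b[0] = (2)·(-2) = -4. Only the fibre through (0,0,·) is needed: R[0,0,:] = T[0,0,:] − Σₗ aₗ[0]bₗ[0]cₗ = [-2, 9, 0] − (-2)·(0)·[2, 2, -1] − (-1)·(1)·[2, -1, 0] = [0, 8, 0]. Then w[k] = R[0,0,k] / -4 for each k, giving w = [0, 8, 0] / -4 = [0, -2, 0].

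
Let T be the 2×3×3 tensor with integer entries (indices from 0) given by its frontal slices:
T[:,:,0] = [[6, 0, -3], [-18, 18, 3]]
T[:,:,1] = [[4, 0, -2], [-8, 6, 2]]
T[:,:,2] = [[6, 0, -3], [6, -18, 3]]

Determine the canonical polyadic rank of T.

2

Lower bound: in the mode-1 unfolding of T (rows indexed by i, columns by (j,k)) the 2×2 minor on rows i ∈ {0, 1}, columns (j,k) ∈ {(0,0), (0,1)} is det [[6, 4], [-18, -8]] = 24 ≠ 0, so that unfolding has rank ≥ 2 and hence rank(T) ≥ 2 (CP rank is at least every unfolding rank, though it can be larger).
Upper bound: with S_k = T[:,:,k], the two rank-1 terms a₁b₁ᵀ, a₂b₂ᵀ are the rank-1 members of the pencil x·S₀ + y·S₁.
The 2×2 minor of x·S₀ + y·S₁ on rows {0,1}, columns {0,1} is 108·x² + 108·xy + 24·y² = 12·(3·x + 2·y)(3·x + y), vanishing at (x:y) = (2:-3) and (1:-3).
M₁ = 2·S₀ − 3·S₁ = [[0, 0, 0], [-12, 18, 0]] = (-6)·[0, 1][2, -3, 0]ᵀ and M₂ = S₀ − 3·S₁ = [[-6, 0, 3], [6, 0, -3]] = (-3)·[1, -1][2, 0, -1]ᵀ, so take a₁ = [0, 1], b₁ = [2, -3, 0], a₂ = [1, -1], b₂ = [2, 0, -1].
Each slice is an integer combination of E₁ = a₁b₁ᵀ and E₂ = a₂b₂ᵀ: S₀ = −6·E₁ + 3·E₂, S₁ = −2·E₁ + 2·E₂, S₂ = 6·E₁ + 3·E₂; reading off coefficients, c₁ = [-6, -2, 6] and c₂ = [3, 2, 3].
Hence T = [0, 1] ⊗ [2, -3, 0] ⊗ [-6, -2, 6] + [1, -1] ⊗ [2, 0, -1] ⊗ [3, 2, 3], so rank(T) ≤ 2.
These bounds meet, so rank(T) = 2.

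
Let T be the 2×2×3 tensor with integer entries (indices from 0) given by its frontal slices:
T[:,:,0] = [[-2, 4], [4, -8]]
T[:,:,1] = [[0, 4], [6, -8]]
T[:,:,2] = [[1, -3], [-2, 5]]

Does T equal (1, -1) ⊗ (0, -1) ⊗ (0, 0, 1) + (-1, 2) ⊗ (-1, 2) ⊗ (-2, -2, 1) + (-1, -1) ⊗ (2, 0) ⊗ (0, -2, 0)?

Reconstruct entry (0,0,1) from the claimed factors: Σₗ aₗ[0]bₗ[0]cₗ[1] = (1)·(0)·(0) + (-1)·(-1)·(-2) + (-1)·(2)·(-2) = 2, but T[0,0,1] = 0. The claim is false.

No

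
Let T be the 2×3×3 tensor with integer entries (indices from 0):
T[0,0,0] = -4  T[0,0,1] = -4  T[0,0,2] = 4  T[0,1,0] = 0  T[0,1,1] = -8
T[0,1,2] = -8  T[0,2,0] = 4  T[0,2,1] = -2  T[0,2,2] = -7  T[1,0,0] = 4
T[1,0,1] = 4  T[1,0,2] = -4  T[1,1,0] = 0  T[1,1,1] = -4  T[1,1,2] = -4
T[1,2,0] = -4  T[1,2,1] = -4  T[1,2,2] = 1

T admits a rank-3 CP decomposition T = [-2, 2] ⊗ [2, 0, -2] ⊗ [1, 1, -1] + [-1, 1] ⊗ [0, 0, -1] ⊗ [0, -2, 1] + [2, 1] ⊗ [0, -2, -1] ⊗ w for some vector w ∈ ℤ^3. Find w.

w = [0, 2, 2]

Subtract the known terms from T to get the rank-1 residual R = [2, 1] ⊗ [0, -2, -1] ⊗ w, so R[i,j,k] = a[i]·b[j]·w[k]. Pick indices with nonzero a[0]·b[1] = (2)·(-2) = -4. Only the fibre through (0,1,·) is needed: R[0,1,:] = T[0,1,:] − Σₗ aₗ[0]bₗ[1]cₗ = [0, -8, -8] − (-2)·(0)·[1, 1, -1] − (-1)·(0)·[0, -2, 1] = [0, -8, -8]. Then w[k] = R[0,1,k] / -4 for each k, giving w = [0, -8, -8] / -4 = [0, 2, 2].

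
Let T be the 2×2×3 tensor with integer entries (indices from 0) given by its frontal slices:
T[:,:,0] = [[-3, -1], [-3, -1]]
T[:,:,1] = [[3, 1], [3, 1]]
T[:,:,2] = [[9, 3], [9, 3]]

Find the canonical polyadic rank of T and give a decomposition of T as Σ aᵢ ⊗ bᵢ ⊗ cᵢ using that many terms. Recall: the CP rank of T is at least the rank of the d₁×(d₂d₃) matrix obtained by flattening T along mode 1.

Lower bound: T ≠ 0 (e.g. T[0,0,0] = -3), so rank(T) ≥ 1.
Upper bound: if T = a ⊗ b ⊗ c then every fibre of T is a multiple of the corresponding factor, so read the factors off the fibres through the nonzero entry T[0,0,0] = -3.
The mode-1 fibre T[:,0,0] = [-3, -3] gives a = [1, 1] (primitive direction); the mode-2 fibre T[0,:,0] = [-3, -1] gives b = [3, 1]; then c[k] = T[0,0,k] / (a[0]·b[0]) = [-3, 3, 9] / 3 = [-1, 1, 3].
Expanding [1, 1] ⊗ [3, 1] ⊗ [-1, 1, 3] reproduces all 12 entries of T, so T = [1, 1] ⊗ [3, 1] ⊗ [-1, 1, 3] and rank(T) ≤ 1.
These bounds meet, so rank(T) = 1.

rank(T) = 1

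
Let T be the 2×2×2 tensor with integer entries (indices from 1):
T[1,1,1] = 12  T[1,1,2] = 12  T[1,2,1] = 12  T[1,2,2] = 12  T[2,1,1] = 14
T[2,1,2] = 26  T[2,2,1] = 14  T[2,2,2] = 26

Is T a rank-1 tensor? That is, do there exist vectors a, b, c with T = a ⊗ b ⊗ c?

No

The mode-1 unfolding of T (rows indexed by i, columns by (j,k) = (1,1), (1,2), (2,1), (2,2)) is [[12, 12, 12, 12], [14, 26, 14, 26]].
There the 2×2 minor on rows i ∈ {1, 2}, columns (j,k) ∈ {(1,1), (1,2)} is det [[12, 12], [14, 26]] = 144 ≠ 0, so this unfolding has rank ≥ 2; CP rank is at least every unfolding rank, so rank(T) ≥ 2.
In particular rank(T) ≥ 2 > 1, so T is not rank-1.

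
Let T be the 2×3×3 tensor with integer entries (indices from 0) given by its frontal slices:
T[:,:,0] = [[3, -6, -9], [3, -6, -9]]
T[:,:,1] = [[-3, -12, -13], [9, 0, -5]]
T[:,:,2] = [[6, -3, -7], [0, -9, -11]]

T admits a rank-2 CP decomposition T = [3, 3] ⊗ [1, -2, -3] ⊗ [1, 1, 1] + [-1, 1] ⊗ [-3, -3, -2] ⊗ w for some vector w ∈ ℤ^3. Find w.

Subtract the known terms from T to get the rank-1 residual R = [-1, 1] ⊗ [-3, -3, -2] ⊗ w, so R[i,j,k] = a[i]·b[j]·w[k]. Pick indices with nonzero a[0]·b[0] = (-1)·(-3) = 3. Only the fibre through (0,0,·) is needed: R[0,0,:] = T[0,0,:] − Σₗ aₗ[0]bₗ[0]cₗ = [3, -3, 6] − (3)·(1)·[1, 1, 1] = [0, -6, 3]. Then w[k] = R[0,0,k] / 3 for each k, giving w = [0, -6, 3] / 3 = [0, -2, 1].

w = [0, -2, 1]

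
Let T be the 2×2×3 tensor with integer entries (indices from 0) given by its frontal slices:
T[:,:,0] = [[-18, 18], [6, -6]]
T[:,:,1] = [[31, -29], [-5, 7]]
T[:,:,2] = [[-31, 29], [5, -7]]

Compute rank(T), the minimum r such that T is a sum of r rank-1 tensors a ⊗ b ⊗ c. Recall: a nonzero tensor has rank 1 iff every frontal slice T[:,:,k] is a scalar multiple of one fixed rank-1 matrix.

Lower bound: the mode-2 unfolding of T (rows indexed by j, columns by (i,k) = (0,0), (0,1), (0,2), (1,0), (1,1), (1,2)) is [[-18, 31, -31, 6, -5, 5], [18, -29, 29, -6, 7, -7]].
There the 2×2 minor on rows j ∈ {0, 1}, columns (i,k) ∈ {(0,0), (0,1)} is det [[-18, 31], [18, -29]] = -36 ≠ 0, so this unfolding has rank ≥ 2; CP rank is at least every unfolding rank, so rank(T) ≥ 2. (Unfolding ranks only ever bound the CP rank from below — rank(T) can be strictly larger than all of them — so the matching upper bound has to come from an explicit 2-term decomposition.)
Upper bound — finding two terms. Write S_k = T[:,:,k] for the frontal slices: S₀ = [[-18, 18], [6, -6]], S₁ = [[31, -29], [-5, 7]], S₂ = [[-31, 29], [5, -7]].
If T = a₁ ⊗ b₁ ⊗ c₁ + a₂ ⊗ b₂ ⊗ c₂ then each S_k = c₁[k]·a₁b₁ᵀ + c₂[k]·a₂b₂ᵀ. S₀ and S₁ are linearly independent, so a₁b₁ᵀ and a₂b₂ᵀ must span the same plane of matrices: they are the rank-1 matrices of the form x·S₀ + y·S₁.
det(x·S₀ + y·S₁) is −48·xy + 72·y² = (-24)·(2·x − 3·y)(y), vanishing at (x:y) = (3:2) and (1:0).
M₁ = 3·S₀ + 2·S₁ = [[8, -4], [8, -4]] = 4·[1, 1][2, -1]ᵀ and M₂ = S₀ = [[-18, 18], [6, -6]] = (-6)·[3, -1][1, -1]ᵀ, so take a₁ = [1, 1], b₁ = [2, -1], a₂ = [3, -1], b₂ = [1, -1].
Each slice is an integer combination of E₁ = a₁b₁ᵀ and E₂ = a₂b₂ᵀ: S₀ = −6·E₂, S₁ = 2·E₁ + 9·E₂, S₂ = −2·E₁ − 9·E₂; reading off coefficients, c₁ = [0, 2, -2] and c₂ = [-6, 9, -9].
Hence T = [1, 1] ⊗ [2, -1] ⊗ [0, 2, -2] + [3, -1] ⊗ [1, -1] ⊗ [-6, 9, -9], so rank(T) ≤ 2.
These bounds meet, so rank(T) = 2.

2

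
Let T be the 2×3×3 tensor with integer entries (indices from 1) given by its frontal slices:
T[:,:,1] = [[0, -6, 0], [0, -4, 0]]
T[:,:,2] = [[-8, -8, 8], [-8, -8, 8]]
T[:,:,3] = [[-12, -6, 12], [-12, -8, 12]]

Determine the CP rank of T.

Lower bound: in the mode-1 unfolding of T (rows indexed by i, columns by (j,k)) the 2×2 minor on rows i ∈ {1, 2}, columns (j,k) ∈ {(1,2), (2,1)} is det [[-8, -6], [-8, -4]] = -16 ≠ 0, so that unfolding has rank ≥ 2 and hence rank(T) ≥ 2 (CP rank is at least every unfolding rank, though it can be larger).
Upper bound: with S_k = T[:,:,k], the two rank-1 terms a₁b₁ᵀ, a₂b₂ᵀ are the rank-1 members of the pencil x·S₁ + y·S₂.
The 2×2 minor of x·S₁ + y·S₂ on rows {1,2}, columns {1,2} is −16·xy = (-16)·(y)(x), vanishing at (x:y) = (1:0) and (0:1).
M₁ = S₁ = [[0, -6, 0], [0, -4, 0]] = (-2)·[3, 2][0, 1, 0]ᵀ and M₂ = S₂ = [[-8, -8, 8], [-8, -8, 8]] = (-8)·[1, 1][1, 1, -1]ᵀ, so take a₁ = [3, 2], b₁ = [0, 1, 0], a₂ = [1, 1], b₂ = [1, 1, -1].
Each slice is an integer combination of E₁ = a₁b₁ᵀ and E₂ = a₂b₂ᵀ: S₁ = −2·E₁, S₂ = −8·E₂, S₃ = 2·E₁ − 12·E₂; reading off coefficients, c₁ = [-2, 0, 2] and c₂ = [0, -8, -12].
Hence T = [3, 2] ⊗ [0, 1, 0] ⊗ [-2, 0, 2] + [1, 1] ⊗ [1, 1, -1] ⊗ [0, -8, -12], so rank(T) ≤ 2.
These bounds meet, so rank(T) = 2.

2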